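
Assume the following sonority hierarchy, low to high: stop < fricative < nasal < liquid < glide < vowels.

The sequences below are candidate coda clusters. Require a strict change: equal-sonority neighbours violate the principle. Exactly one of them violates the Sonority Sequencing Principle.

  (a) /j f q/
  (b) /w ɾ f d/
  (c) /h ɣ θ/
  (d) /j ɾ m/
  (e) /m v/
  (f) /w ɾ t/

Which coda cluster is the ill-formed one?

(a) /j f q/: profile 5-2-1 — obeys.
(b) /w ɾ f d/: profile 5-4-2-1 — obeys.
(c) /h ɣ θ/: profile 2-2-2 — violates.
(d) /j ɾ m/: profile 5-4-3 — obeys.
(e) /m v/: profile 3-2 — obeys.
(f) /w ɾ t/: profile 5-4-1 — obeys.

c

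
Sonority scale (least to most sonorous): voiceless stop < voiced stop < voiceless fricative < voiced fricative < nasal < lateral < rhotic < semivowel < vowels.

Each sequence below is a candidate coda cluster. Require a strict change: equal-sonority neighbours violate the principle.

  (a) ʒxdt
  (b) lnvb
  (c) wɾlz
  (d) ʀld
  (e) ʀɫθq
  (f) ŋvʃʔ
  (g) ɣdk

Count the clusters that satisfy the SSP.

7

(a) 4-3-2-1 → obeys
(b) 6-5-4-2 → obeys
(c) 8-7-6-4 → obeys
(d) 7-6-2 → obeys
(e) 7-6-3-1 → obeys
(f) 5-4-3-1 → obeys
(g) 4-2-1 → obeys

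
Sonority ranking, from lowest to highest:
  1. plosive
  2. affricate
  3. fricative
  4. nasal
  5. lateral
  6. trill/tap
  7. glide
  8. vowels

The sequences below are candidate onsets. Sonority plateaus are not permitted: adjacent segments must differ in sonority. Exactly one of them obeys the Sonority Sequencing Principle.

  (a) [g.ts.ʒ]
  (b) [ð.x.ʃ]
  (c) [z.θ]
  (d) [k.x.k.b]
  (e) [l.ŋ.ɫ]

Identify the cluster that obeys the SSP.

a

(a) sonority 1-2-3: well-formed.
(b) sonority 3-3-3: ill-formed.
(c) sonority 3-3: ill-formed.
(d) sonority 1-3-1-1: ill-formed.
(e) sonority 5-4-5: ill-formed.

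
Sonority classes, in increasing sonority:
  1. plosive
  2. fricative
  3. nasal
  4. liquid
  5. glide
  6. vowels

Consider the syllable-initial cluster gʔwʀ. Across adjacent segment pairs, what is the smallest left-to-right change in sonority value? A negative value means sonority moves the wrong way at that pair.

/g/ — plosive, sonority 1.
/ʔ/ — plosive, sonority 1.
/w/ — glide, sonority 5.
/ʀ/ — liquid, sonority 4.
/g/→/ʔ/: change +0.
/ʔ/→/w/: change +4.
/w/→/ʀ/: change -1.
Minimum = -1.

-1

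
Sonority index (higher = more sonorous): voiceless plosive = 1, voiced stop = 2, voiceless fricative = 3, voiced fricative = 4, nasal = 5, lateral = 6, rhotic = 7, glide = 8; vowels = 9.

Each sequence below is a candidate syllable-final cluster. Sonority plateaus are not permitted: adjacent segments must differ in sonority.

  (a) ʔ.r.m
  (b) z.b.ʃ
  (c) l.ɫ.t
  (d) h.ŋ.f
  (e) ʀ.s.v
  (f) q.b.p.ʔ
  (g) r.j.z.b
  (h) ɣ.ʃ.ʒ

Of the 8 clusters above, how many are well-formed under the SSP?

0

(a) 1-7-5 → violates
(b) 4-2-3 → violates
(c) 6-6-1 → violates
(d) 3-5-3 → violates
(e) 7-3-4 → violates
(f) 1-2-1-1 → violates
(g) 7-8-4-2 → violates
(h) 4-3-4 → violates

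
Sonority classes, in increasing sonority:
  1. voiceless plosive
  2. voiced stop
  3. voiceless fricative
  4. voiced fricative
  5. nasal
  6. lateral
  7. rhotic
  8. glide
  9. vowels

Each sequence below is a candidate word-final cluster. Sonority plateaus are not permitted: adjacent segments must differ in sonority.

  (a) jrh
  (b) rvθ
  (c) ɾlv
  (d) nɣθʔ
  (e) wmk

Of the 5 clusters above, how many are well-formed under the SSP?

(a) jrh: profile 8-7-3 — obeys.
(b) rvθ: profile 7-4-3 — obeys.
(c) ɾlv: profile 7-6-4 — obeys.
(d) nɣθʔ: profile 5-4-3-1 — obeys.
(e) wmk: profile 8-5-1 — obeys.

5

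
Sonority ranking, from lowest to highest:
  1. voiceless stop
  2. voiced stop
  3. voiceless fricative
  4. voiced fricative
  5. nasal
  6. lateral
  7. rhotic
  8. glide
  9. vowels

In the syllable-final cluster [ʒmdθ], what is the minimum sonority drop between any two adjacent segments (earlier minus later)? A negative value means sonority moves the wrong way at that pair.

-1

/ʒ/: voiced fricative = 4.
/m/: nasal = 5.
/d/: voiced stop = 2.
/θ/: voiceless fricative = 3.
/ʒ/→/m/: change -1.
/m/→/d/: change +3.
/d/→/θ/: change -1.
Minimum = -1.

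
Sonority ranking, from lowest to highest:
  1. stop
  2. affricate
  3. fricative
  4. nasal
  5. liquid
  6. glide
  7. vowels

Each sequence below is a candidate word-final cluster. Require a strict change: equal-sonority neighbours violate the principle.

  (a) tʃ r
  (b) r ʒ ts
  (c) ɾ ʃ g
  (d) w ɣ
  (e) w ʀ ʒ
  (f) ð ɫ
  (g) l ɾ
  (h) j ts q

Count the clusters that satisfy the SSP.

5

(a) 2-5 → violates
(b) 5-3-2 → obeys
(c) 5-3-1 → obeys
(d) 6-3 → obeys
(e) 6-5-3 → obeys
(f) 3-5 → violates
(g) 5-5 → violates
(h) 6-2-1 → obeys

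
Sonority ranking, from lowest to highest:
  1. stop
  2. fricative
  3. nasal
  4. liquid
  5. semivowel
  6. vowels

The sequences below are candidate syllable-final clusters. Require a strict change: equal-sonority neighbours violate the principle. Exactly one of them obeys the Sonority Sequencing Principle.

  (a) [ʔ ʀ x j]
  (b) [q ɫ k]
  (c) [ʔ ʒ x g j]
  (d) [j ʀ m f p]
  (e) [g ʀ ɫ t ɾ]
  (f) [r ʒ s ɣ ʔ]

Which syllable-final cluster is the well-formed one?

(a) sonority 1-4-2-5: ill-formed.
(b) sonority 1-4-1: ill-formed.
(c) sonority 1-2-2-1-5: ill-formed.
(d) sonority 5-4-3-2-1: well-formed.
(e) sonority 1-4-4-1-4: ill-formed.
(f) sonority 4-2-2-2-1: ill-formed.

d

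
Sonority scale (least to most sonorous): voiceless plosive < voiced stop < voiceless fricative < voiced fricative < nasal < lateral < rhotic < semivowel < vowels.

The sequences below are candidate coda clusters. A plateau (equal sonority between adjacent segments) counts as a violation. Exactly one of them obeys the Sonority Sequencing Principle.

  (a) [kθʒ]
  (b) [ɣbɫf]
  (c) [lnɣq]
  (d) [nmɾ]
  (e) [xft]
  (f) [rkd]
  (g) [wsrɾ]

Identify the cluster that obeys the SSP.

c

(a) sonority 1-3-4: ill-formed.
(b) sonority 4-2-6-3: ill-formed.
(c) sonority 6-5-4-1: well-formed.
(d) sonority 5-5-7: ill-formed.
(e) sonority 3-3-1: ill-formed.
(f) sonority 7-1-2: ill-formed.
(g) sonority 8-3-7-7: ill-formed.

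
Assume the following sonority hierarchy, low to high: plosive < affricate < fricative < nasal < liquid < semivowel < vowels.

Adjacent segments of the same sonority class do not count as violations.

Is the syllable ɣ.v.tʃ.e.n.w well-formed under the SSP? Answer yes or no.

no

Onset: /ɣ/ is a fricative (sonority 3), /v/ is a fricative (sonority 3), /tʃ/ is an affricate (sonority 2); then the nucleus /e/ (sonority 7).
Onset profile 3-3-2-7 — does not rise throughout.
Coda: /n/ is a nasal (sonority 4), /w/ is a semivowel (sonority 6).
Coda profile 7-4-6 — does not fall throughout.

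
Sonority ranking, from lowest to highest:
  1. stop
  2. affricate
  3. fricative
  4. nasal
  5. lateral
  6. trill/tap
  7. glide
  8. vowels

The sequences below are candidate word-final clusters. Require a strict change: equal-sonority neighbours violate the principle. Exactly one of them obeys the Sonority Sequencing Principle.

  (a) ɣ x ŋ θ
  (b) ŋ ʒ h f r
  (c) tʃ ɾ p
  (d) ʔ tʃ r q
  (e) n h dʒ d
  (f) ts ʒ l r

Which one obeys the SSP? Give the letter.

e

(a) sonority 3-3-4-3: ill-formed.
(b) sonority 4-3-3-3-6: ill-formed.
(c) sonority 2-6-1: ill-formed.
(d) sonority 1-2-6-1: ill-formed.
(e) sonority 4-3-2-1: well-formed.
(f) sonority 2-3-5-6: ill-formed.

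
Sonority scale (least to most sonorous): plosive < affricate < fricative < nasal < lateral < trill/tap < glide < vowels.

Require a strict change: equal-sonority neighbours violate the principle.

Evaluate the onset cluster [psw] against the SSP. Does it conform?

/p/ — plosive, sonority 1.
/s/ — fricative, sonority 3.
/w/ — glide, sonority 7.
The profile 1-3-7 strictly rises, so the onset cluster satisfies the SSP.

yes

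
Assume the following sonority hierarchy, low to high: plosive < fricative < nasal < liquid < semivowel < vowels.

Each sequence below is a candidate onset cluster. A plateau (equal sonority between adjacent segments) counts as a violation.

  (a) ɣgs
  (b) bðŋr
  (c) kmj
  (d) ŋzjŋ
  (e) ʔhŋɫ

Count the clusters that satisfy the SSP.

3

(a) ɣgs: profile 2-1-2 — violates.
(b) bðŋr: profile 1-2-3-4 — obeys.
(c) kmj: profile 1-3-5 — obeys.
(d) ŋzjŋ: profile 3-2-5-3 — violates.
(e) ʔhŋɫ: profile 1-2-3-4 — obeys.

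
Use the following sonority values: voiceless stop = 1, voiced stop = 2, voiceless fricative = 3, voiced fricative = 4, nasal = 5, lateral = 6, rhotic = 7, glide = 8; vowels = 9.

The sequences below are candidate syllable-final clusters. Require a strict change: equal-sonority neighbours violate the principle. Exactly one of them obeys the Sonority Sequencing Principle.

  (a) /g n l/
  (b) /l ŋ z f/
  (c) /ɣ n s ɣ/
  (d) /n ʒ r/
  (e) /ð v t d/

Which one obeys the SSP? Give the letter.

b

(a) 2-5-6 → violates
(b) 6-5-4-3 → obeys
(c) 4-5-3-4 → violates
(d) 5-4-7 → violates
(e) 4-4-1-2 → violates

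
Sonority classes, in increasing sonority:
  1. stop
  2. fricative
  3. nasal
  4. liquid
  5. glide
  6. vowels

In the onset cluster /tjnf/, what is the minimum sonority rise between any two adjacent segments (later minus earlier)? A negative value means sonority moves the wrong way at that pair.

-2

/t/: stop = 1.
/j/: glide = 5.
/n/: nasal = 3.
/f/: fricative = 2.
/t/→/j/: change +4.
/j/→/n/: change -2.
/n/→/f/: change -1.
Minimum = -2.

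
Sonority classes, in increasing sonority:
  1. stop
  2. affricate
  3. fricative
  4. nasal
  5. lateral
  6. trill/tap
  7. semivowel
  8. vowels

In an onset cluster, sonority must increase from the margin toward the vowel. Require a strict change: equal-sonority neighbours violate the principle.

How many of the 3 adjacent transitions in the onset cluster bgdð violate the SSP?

2

/b/: stop = 1.
/g/: stop = 1.
/d/: stop = 1.
/ð/: fricative = 3.
/b/→/g/: 1→1 (plateau) — violation.
/g/→/d/: 1→1 (plateau) — violation.
/d/→/ð/: 1→3 (rises) — ok.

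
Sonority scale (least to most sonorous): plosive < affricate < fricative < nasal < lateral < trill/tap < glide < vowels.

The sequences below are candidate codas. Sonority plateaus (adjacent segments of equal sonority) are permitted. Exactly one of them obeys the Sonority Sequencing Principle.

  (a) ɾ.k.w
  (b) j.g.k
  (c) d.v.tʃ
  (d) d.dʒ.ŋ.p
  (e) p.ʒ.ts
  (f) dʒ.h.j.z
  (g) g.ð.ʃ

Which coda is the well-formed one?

(a) ɾ.k.w: profile 6-1-7 — violates.
(b) j.g.k: profile 7-1-1 — obeys.
(c) d.v.tʃ: profile 1-3-2 — violates.
(d) d.dʒ.ŋ.p: profile 1-2-4-1 — violates.
(e) p.ʒ.ts: profile 1-3-2 — violates.
(f) dʒ.h.j.z: profile 2-3-7-3 — violates.
(g) g.ð.ʃ: profile 1-3-3 — violates.

b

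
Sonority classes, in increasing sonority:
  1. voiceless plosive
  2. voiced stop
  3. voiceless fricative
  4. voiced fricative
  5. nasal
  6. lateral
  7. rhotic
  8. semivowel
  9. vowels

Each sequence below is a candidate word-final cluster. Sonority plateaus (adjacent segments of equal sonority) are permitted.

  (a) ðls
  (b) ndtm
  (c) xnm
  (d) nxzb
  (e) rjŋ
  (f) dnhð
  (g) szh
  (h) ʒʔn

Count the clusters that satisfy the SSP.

(a) sonority 4-6-3: ill-formed.
(b) sonority 5-2-1-5: ill-formed.
(c) sonority 3-5-5: ill-formed.
(d) sonority 5-3-4-2: ill-formed.
(e) sonority 7-8-5: ill-formed.
(f) sonority 2-5-3-4: ill-formed.
(g) sonority 3-4-3: ill-formed.
(h) sonority 4-1-5: ill-formed.

0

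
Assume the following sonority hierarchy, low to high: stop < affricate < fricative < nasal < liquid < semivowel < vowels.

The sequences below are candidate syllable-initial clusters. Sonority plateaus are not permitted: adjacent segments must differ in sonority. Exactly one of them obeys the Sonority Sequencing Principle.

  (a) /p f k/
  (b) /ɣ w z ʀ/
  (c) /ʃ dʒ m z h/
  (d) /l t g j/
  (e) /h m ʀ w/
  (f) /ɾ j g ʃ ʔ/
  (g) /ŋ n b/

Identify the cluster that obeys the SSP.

e

(a) 1-3-1 → violates
(b) 3-6-3-5 → violates
(c) 3-2-4-3-3 → violates
(d) 5-1-1-6 → violates
(e) 3-4-5-6 → obeys
(f) 5-6-1-3-1 → violates
(g) 4-4-1 → violates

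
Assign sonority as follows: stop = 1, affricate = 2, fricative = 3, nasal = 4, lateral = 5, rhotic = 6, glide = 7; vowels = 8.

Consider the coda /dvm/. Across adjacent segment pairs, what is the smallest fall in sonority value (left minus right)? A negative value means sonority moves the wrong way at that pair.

-2

/d/: stop = 1.
/v/: fricative = 3.
/m/: nasal = 4.
/d/→/v/: change -2.
/v/→/m/: change -1.
Minimum = -2.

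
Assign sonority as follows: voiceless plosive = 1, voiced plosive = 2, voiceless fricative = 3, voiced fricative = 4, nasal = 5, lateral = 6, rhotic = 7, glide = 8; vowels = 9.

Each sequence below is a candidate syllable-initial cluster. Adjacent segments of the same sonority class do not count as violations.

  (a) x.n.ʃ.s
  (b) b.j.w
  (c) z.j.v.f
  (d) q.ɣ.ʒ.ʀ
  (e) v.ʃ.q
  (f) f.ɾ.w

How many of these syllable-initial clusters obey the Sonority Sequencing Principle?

(a) x.n.ʃ.s: profile 3-5-3-3 — violates.
(b) b.j.w: profile 2-8-8 — obeys.
(c) z.j.v.f: profile 4-8-4-3 — violates.
(d) q.ɣ.ʒ.ʀ: profile 1-4-4-7 — obeys.
(e) v.ʃ.q: profile 4-3-1 — violates.
(f) f.ɾ.w: profile 3-7-8 — obeys.

3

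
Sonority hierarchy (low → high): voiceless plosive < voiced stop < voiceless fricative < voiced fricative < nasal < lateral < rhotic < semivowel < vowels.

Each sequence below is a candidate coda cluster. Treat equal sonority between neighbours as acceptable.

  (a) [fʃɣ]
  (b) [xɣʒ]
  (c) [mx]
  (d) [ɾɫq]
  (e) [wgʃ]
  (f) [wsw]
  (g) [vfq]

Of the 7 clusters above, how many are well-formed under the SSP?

3

(a) 3-3-4 → violates
(b) 3-4-4 → violates
(c) 5-3 → obeys
(d) 7-6-1 → obeys
(e) 8-2-3 → violates
(f) 8-3-8 → violates
(g) 4-3-1 → obeys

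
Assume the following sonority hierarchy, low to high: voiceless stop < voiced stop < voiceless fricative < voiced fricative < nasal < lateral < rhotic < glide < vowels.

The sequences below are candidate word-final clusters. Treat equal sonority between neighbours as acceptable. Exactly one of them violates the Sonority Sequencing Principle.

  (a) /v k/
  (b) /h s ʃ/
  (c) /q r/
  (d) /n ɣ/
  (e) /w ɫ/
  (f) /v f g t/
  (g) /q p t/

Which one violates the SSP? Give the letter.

c

(a) sonority 4-1: well-formed.
(b) sonority 3-3-3: well-formed.
(c) sonority 1-7: ill-formed.
(d) sonority 5-4: well-formed.
(e) sonority 8-6: well-formed.
(f) sonority 4-3-2-1: well-formed.
(g) sonority 1-1-1: well-formed.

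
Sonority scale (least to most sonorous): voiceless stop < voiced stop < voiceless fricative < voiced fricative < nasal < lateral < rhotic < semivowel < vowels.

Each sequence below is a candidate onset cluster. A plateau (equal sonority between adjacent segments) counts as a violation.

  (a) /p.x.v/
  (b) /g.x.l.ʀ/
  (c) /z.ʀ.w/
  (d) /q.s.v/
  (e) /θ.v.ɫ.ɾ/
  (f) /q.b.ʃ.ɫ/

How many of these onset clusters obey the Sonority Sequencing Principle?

(a) /p.x.v/: profile 1-3-4 — obeys.
(b) /g.x.l.ʀ/: profile 2-3-6-7 — obeys.
(c) /z.ʀ.w/: profile 4-7-8 — obeys.
(d) /q.s.v/: profile 1-3-4 — obeys.
(e) /θ.v.ɫ.ɾ/: profile 3-4-6-7 — obeys.
(f) /q.b.ʃ.ɫ/: profile 1-2-3-6 — obeys.

6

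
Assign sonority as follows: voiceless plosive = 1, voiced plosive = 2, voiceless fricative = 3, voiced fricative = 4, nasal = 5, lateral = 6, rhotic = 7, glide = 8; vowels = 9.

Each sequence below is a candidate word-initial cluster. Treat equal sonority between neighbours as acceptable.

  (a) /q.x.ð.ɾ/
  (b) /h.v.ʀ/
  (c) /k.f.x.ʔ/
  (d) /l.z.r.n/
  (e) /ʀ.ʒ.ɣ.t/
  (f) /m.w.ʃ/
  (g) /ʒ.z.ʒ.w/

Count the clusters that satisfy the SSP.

(a) 1-3-4-7 → obeys
(b) 3-4-7 → obeys
(c) 1-3-3-1 → violates
(d) 6-4-7-5 → violates
(e) 7-4-4-1 → violates
(f) 5-8-3 → violates
(g) 4-4-4-8 → obeys

3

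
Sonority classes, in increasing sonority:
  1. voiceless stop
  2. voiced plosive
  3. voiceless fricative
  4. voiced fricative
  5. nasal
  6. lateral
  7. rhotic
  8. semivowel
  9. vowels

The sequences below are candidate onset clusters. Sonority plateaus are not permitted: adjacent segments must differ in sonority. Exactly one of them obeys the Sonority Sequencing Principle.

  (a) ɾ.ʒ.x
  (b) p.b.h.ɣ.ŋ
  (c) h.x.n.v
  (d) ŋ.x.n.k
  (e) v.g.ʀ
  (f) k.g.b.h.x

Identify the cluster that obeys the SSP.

(a) 7-4-3 → violates
(b) 1-2-3-4-5 → obeys
(c) 3-3-5-4 → violates
(d) 5-3-5-1 → violates
(e) 4-2-7 → violates
(f) 1-2-2-3-3 → violates

b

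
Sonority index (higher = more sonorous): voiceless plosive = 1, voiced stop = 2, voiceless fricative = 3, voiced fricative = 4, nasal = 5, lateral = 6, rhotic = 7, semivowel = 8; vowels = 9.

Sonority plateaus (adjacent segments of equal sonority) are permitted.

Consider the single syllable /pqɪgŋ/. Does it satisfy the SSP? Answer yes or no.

Onset: /p/ is a voiceless plosive (sonority 1), /q/ is a voiceless plosive (sonority 1); then the nucleus /ɪ/ (sonority 9).
Onset profile 1-1-9 — rises to the nucleus.
Coda: /g/ is a voiced stop (sonority 2), /ŋ/ is a nasal (sonority 5).
Coda profile 9-2-5 — does not fall throughout.

no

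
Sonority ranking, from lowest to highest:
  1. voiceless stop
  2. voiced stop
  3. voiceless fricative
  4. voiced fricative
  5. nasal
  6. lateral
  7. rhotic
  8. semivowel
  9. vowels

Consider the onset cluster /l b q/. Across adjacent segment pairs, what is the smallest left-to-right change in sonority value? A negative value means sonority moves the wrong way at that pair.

/l/ — lateral, sonority 6.
/b/ — voiced stop, sonority 2.
/q/ — voiceless stop, sonority 1.
/l/→/b/: change -4.
/b/→/q/: change -1.
Minimum = -4.

-4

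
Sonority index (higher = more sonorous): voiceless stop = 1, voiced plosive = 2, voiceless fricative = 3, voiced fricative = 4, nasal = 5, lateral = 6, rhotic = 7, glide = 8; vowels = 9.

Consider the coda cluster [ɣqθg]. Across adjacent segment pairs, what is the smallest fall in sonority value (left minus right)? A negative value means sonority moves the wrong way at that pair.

/ɣ/: voiced fricative = 4.
/q/: voiceless stop = 1.
/θ/: voiceless fricative = 3.
/g/: voiced plosive = 2.
/ɣ/→/q/: change +3.
/q/→/θ/: change -2.
/θ/→/g/: change +1.
Minimum = -2.

-2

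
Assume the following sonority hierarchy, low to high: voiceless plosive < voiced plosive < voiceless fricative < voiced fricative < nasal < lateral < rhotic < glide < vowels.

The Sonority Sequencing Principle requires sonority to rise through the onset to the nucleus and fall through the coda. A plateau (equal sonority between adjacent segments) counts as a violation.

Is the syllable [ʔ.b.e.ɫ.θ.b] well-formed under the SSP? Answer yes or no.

Onset: /ʔ/ is a voiceless plosive (sonority 1), /b/ is a voiced plosive (sonority 2); then the nucleus /e/ (sonority 9).
Onset profile 1-2-9 — rises to the nucleus.
Coda: /ɫ/ is a lateral (sonority 6), /θ/ is a voiceless fricative (sonority 3), /b/ is a voiced plosive (sonority 2).
Coda profile 9-6-3-2 — falls from the nucleus.

yes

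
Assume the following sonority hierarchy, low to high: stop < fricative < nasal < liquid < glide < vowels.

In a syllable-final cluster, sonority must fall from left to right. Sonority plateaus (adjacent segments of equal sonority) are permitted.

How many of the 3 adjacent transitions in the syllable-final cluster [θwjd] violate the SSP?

/θ/ — fricative, sonority 2.
/w/ — glide, sonority 5.
/j/ — glide, sonority 5.
/d/ — stop, sonority 1.
/θ/→/w/: 2→5 (does not fall) — violation.
/w/→/j/: 5→5 (plateau, allowed) — ok.
/j/→/d/: 5→1 (falls) — ok.

1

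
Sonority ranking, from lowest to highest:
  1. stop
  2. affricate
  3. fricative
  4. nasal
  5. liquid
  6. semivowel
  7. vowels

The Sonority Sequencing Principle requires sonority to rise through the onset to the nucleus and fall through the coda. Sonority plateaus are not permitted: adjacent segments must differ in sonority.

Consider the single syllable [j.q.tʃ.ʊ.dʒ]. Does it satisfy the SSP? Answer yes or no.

Onset: /j/ is a semivowel (sonority 6), /q/ is a stop (sonority 1), /tʃ/ is an affricate (sonority 2); then the nucleus /ʊ/ (sonority 7).
Onset profile 6-1-2-7 — does not strictly rise throughout.
Coda: /dʒ/ is an affricate (sonority 2).
Coda profile 7-2 — falls from the nucleus.

no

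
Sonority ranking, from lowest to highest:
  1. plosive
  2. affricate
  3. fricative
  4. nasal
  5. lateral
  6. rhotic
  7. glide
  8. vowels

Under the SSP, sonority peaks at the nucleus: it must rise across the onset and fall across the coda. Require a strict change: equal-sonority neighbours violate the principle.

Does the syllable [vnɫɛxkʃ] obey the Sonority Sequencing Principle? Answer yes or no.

Onset: /v/ is a fricative (sonority 3), /n/ is a nasal (sonority 4), /ɫ/ is a lateral (sonority 5); then the nucleus /ɛ/ (sonority 8).
Onset profile 3-4-5-8 — rises to the nucleus.
Coda: /x/ is a fricative (sonority 3), /k/ is a plosive (sonority 1), /ʃ/ is a fricative (sonority 3).
Coda profile 8-3-1-3 — does not strictly fall throughout.

no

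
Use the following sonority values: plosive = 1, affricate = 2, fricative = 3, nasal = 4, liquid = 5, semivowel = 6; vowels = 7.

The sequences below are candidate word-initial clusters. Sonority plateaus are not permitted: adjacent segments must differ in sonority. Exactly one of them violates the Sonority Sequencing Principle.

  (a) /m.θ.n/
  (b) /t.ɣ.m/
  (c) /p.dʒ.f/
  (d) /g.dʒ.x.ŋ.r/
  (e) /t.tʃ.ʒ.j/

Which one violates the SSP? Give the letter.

a

(a) 4-3-4 → violates
(b) 1-3-4 → obeys
(c) 1-2-3 → obeys
(d) 1-2-3-4-5 → obeys
(e) 1-2-3-6 → obeys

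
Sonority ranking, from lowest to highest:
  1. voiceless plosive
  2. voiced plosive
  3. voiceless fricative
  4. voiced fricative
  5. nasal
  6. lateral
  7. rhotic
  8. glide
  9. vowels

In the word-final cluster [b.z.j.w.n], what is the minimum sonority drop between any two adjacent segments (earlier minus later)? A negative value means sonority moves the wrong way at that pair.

/b/ is a voiced plosive (sonority 2).
/z/ is a voiced fricative (sonority 4).
/j/ is a glide (sonority 8).
/w/ is a glide (sonority 8).
/n/ is a nasal (sonority 5).
/b/→/z/: change -2.
/z/→/j/: change -4.
/j/→/w/: change +0.
/w/→/n/: change +3.
Minimum = -4.

-4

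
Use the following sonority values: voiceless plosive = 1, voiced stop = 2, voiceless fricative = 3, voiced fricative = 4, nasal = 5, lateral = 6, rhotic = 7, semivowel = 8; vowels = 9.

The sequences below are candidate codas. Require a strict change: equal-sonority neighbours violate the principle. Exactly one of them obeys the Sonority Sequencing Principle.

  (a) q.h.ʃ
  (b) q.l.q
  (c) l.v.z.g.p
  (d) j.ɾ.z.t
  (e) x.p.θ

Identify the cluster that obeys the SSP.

(a) sonority 1-3-3: ill-formed.
(b) sonority 1-6-1: ill-formed.
(c) sonority 6-4-4-2-1: ill-formed.
(d) sonority 8-7-4-1: well-formed.
(e) sonority 3-1-3: ill-formed.

d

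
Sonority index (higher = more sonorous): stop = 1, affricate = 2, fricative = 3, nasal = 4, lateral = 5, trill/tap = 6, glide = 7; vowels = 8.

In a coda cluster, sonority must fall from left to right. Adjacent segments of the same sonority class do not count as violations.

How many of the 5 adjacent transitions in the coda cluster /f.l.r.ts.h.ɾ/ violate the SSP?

/f/: fricative = 3.
/l/: lateral = 5.
/r/: trill/tap = 6.
/ts/: affricate = 2.
/h/: fricative = 3.
/ɾ/: trill/tap = 6.
/f/→/l/: 3→5 (does not fall) — violation.
/l/→/r/: 5→6 (does not fall) — violation.
/r/→/ts/: 6→2 (falls) — ok.
/ts/→/h/: 2→3 (does not fall) — violation.
/h/→/ɾ/: 3→6 (does not fall) — violation.

4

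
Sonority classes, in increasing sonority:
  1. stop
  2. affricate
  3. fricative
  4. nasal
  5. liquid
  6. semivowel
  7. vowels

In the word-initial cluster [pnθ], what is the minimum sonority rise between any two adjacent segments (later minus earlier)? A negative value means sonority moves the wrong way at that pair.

-1

/p/ — stop, sonority 1.
/n/ — nasal, sonority 4.
/θ/ — fricative, sonority 3.
/p/→/n/: change +3.
/n/→/θ/: change -1.
Minimum = -1.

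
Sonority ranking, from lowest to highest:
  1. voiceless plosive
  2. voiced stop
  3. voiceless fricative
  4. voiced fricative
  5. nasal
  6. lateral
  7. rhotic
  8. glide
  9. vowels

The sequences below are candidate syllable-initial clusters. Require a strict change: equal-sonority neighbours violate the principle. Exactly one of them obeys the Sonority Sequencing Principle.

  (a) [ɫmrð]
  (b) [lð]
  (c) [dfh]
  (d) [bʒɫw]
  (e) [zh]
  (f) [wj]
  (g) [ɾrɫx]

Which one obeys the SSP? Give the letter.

d

(a) [ɫmrð]: profile 6-5-7-4 — violates.
(b) [lð]: profile 6-4 — violates.
(c) [dfh]: profile 2-3-3 — violates.
(d) [bʒɫw]: profile 2-4-6-8 — obeys.
(e) [zh]: profile 4-3 — violates.
(f) [wj]: profile 8-8 — violates.
(g) [ɾrɫx]: profile 7-7-6-3 — violates.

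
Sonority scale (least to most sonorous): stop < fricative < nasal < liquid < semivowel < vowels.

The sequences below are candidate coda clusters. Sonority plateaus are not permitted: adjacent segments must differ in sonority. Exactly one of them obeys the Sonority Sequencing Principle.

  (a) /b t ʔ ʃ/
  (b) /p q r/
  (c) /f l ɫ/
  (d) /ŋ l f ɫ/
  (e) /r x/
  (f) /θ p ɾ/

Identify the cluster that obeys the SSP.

e

(a) sonority 1-1-1-2: ill-formed.
(b) sonority 1-1-4: ill-formed.
(c) sonority 2-4-4: ill-formed.
(d) sonority 3-4-2-4: ill-formed.
(e) sonority 4-2: well-formed.
(f) sonority 2-1-4: ill-formed.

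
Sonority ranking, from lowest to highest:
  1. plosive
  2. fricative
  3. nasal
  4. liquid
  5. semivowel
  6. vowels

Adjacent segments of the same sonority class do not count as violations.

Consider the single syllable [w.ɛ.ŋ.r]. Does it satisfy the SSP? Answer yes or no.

Onset: /w/ is a semivowel (sonority 5); then the nucleus /ɛ/ (sonority 6).
Onset profile 5-6 — rises to the nucleus.
Coda: /ŋ/ is a nasal (sonority 3), /r/ is a liquid (sonority 4).
Coda profile 6-3-4 — does not fall throughout.

no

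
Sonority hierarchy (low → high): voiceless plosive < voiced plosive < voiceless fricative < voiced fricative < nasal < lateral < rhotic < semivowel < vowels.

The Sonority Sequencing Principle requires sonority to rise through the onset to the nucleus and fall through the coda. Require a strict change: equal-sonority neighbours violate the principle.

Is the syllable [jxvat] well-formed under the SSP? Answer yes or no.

no

Onset: /j/ is a semivowel (sonority 8), /x/ is a voiceless fricative (sonority 3), /v/ is a voiced fricative (sonority 4); then the nucleus /a/ (sonority 9).
Onset profile 8-3-4-9 — does not strictly rise throughout.
Coda: /t/ is a voiceless plosive (sonority 1).
Coda profile 9-1 — falls from the nucleus.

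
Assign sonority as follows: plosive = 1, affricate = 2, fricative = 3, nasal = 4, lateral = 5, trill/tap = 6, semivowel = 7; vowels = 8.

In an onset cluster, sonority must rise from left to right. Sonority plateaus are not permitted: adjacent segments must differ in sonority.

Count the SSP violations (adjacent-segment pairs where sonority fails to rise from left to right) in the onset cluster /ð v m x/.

/ð/ is a fricative (sonority 3).
/v/ is a fricative (sonority 3).
/m/ is a nasal (sonority 4).
/x/ is a fricative (sonority 3).
/ð/→/v/: 3→3 (plateau) — violation.
/v/→/m/: 3→4 (rises) — ok.
/m/→/x/: 4→3 (does not rise) — violation.

2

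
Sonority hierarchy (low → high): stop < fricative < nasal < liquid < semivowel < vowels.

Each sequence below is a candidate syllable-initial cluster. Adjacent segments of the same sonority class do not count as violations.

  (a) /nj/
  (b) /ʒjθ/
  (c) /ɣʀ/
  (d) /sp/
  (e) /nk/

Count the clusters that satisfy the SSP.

2

(a) 3-5 → obeys
(b) 2-5-2 → violates
(c) 2-4 → obeys
(d) 2-1 → violates
(e) 3-1 → violates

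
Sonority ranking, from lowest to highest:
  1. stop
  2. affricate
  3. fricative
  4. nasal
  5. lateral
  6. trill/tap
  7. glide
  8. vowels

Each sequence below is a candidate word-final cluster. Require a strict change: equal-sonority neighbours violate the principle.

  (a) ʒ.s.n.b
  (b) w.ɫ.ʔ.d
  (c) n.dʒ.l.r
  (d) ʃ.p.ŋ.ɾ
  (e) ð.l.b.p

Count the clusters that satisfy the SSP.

0

(a) sonority 3-3-4-1: ill-formed.
(b) sonority 7-5-1-1: ill-formed.
(c) sonority 4-2-5-6: ill-formed.
(d) sonority 3-1-4-6: ill-formed.
(e) sonority 3-5-1-1: ill-formed.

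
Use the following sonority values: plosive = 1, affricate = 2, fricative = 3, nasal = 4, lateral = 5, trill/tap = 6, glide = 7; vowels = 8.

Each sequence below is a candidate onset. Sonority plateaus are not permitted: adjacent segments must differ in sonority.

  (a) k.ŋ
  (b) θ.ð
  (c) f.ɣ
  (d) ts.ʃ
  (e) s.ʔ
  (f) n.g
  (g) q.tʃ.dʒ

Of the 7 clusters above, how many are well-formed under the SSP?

2

(a) sonority 1-4: well-formed.
(b) sonority 3-3: ill-formed.
(c) sonority 3-3: ill-formed.
(d) sonority 2-3: well-formed.
(e) sonority 3-1: ill-formed.
(f) sonority 4-1: ill-formed.
(g) sonority 1-2-2: ill-formed.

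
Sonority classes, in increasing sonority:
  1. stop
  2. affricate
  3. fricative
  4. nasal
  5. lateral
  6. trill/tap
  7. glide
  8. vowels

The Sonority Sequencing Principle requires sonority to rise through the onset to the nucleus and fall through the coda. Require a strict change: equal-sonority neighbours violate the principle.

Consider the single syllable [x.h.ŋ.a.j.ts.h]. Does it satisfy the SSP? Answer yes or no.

Onset: /x/ is a fricative (sonority 3), /h/ is a fricative (sonority 3), /ŋ/ is a nasal (sonority 4); then the nucleus /a/ (sonority 8).
Onset profile 3-3-4-8 — does not strictly rise throughout.
Coda: /j/ is a glide (sonority 7), /ts/ is an affricate (sonority 2), /h/ is a fricative (sonority 3).
Coda profile 8-7-2-3 — does not strictly fall throughout.

no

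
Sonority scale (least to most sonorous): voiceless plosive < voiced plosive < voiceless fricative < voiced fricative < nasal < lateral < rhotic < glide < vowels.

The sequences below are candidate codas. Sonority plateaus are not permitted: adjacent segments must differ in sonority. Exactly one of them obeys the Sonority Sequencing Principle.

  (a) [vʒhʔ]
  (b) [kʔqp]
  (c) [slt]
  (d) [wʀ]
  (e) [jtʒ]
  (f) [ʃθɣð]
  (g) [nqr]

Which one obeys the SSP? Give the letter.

(a) sonority 4-4-3-1: ill-formed.
(b) sonority 1-1-1-1: ill-formed.
(c) sonority 3-6-1: ill-formed.
(d) sonority 8-7: well-formed.
(e) sonority 8-1-4: ill-formed.
(f) sonority 3-3-4-4: ill-formed.
(g) sonority 5-1-7: ill-formed.

d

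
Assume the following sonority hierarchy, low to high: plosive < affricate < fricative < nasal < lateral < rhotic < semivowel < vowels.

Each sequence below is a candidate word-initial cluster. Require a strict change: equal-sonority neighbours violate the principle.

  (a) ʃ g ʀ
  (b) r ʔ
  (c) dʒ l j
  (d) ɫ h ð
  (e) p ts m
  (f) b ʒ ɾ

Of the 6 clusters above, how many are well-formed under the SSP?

(a) sonority 3-1-6: ill-formed.
(b) sonority 6-1: ill-formed.
(c) sonority 2-5-7: well-formed.
(d) sonority 5-3-3: ill-formed.
(e) sonority 1-2-4: well-formed.
(f) sonority 1-3-6: well-formed.

3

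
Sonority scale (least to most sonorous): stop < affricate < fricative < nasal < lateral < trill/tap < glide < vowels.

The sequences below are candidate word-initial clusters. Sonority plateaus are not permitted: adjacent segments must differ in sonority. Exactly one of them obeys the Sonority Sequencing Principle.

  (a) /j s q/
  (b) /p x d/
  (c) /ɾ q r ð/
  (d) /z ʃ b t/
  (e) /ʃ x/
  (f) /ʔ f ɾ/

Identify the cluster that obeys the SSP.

f

(a) sonority 7-3-1: ill-formed.
(b) sonority 1-3-1: ill-formed.
(c) sonority 6-1-6-3: ill-formed.
(d) sonority 3-3-1-1: ill-formed.
(e) sonority 3-3: ill-formed.
(f) sonority 1-3-6: well-formed.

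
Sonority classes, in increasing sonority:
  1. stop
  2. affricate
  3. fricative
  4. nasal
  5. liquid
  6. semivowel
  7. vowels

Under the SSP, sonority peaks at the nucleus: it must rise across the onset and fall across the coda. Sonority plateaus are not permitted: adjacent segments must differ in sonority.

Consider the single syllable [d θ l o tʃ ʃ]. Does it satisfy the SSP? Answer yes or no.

no

Onset: /d/ is a stop (sonority 1), /θ/ is a fricative (sonority 3), /l/ is a liquid (sonority 5); then the nucleus /o/ (sonority 7).
Onset profile 1-3-5-7 — rises to the nucleus.
Coda: /tʃ/ is an affricate (sonority 2), /ʃ/ is a fricative (sonority 3).
Coda profile 7-2-3 — does not strictly fall throughout.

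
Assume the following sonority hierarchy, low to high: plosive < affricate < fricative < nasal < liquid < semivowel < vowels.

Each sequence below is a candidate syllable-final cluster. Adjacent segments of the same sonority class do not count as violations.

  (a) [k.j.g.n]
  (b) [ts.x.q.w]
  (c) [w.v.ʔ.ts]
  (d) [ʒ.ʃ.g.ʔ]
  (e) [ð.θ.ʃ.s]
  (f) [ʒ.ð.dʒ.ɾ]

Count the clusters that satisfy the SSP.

2

(a) [k.j.g.n]: profile 1-6-1-4 — violates.
(b) [ts.x.q.w]: profile 2-3-1-6 — violates.
(c) [w.v.ʔ.ts]: profile 6-3-1-2 — violates.
(d) [ʒ.ʃ.g.ʔ]: profile 3-3-1-1 — obeys.
(e) [ð.θ.ʃ.s]: profile 3-3-3-3 — obeys.
(f) [ʒ.ð.dʒ.ɾ]: profile 3-3-2-5 — violates.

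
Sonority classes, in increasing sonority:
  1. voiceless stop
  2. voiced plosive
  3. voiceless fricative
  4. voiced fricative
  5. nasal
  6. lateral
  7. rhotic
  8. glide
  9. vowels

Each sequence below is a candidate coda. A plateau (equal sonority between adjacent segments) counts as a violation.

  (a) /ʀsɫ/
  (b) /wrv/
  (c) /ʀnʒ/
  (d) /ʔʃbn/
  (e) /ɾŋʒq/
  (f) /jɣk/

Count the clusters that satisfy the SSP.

(a) sonority 7-3-6: ill-formed.
(b) sonority 8-7-4: well-formed.
(c) sonority 7-5-4: well-formed.
(d) sonority 1-3-2-5: ill-formed.
(e) sonority 7-5-4-1: well-formed.
(f) sonority 8-4-1: well-formed.

4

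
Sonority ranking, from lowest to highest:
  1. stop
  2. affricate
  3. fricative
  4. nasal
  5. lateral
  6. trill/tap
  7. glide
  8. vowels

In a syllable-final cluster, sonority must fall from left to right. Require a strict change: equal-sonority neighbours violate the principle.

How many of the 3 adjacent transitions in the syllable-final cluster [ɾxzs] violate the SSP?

/ɾ/ is a trill/tap (sonority 6).
/x/ is a fricative (sonority 3).
/z/ is a fricative (sonority 3).
/s/ is a fricative (sonority 3).
/ɾ/→/x/: 6→3 (falls) — ok.
/x/→/z/: 3→3 (plateau) — violation.
/z/→/s/: 3→3 (plateau) — violation.

2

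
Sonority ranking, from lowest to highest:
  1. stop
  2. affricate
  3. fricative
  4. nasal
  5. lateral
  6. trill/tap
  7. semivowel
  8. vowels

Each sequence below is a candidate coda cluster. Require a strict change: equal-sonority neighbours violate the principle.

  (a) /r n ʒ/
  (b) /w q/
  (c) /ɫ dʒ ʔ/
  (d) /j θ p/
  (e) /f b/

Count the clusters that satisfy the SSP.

(a) /r n ʒ/: profile 6-4-3 — obeys.
(b) /w q/: profile 7-1 — obeys.
(c) /ɫ dʒ ʔ/: profile 5-2-1 — obeys.
(d) /j θ p/: profile 7-3-1 — obeys.
(e) /f b/: profile 3-1 — obeys.

5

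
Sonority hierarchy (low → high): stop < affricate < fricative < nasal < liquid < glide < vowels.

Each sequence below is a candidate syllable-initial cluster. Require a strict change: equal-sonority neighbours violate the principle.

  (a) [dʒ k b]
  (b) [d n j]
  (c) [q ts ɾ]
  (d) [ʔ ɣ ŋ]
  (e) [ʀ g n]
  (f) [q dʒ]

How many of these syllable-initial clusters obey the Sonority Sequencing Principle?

(a) [dʒ k b]: profile 2-1-1 — violates.
(b) [d n j]: profile 1-4-6 — obeys.
(c) [q ts ɾ]: profile 1-2-5 — obeys.
(d) [ʔ ɣ ŋ]: profile 1-3-4 — obeys.
(e) [ʀ g n]: profile 5-1-4 — violates.
(f) [q dʒ]: profile 1-2 — obeys.

4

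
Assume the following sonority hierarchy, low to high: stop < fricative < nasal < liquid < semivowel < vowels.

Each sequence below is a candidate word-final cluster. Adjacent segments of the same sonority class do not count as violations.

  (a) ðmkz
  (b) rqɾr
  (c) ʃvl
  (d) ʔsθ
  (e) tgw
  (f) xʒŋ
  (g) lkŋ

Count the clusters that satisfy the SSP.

(a) sonority 2-3-1-2: ill-formed.
(b) sonority 4-1-4-4: ill-formed.
(c) sonority 2-2-4: ill-formed.
(d) sonority 1-2-2: ill-formed.
(e) sonority 1-1-5: ill-formed.
(f) sonority 2-2-3: ill-formed.
(g) sonority 4-1-3: ill-formed.

0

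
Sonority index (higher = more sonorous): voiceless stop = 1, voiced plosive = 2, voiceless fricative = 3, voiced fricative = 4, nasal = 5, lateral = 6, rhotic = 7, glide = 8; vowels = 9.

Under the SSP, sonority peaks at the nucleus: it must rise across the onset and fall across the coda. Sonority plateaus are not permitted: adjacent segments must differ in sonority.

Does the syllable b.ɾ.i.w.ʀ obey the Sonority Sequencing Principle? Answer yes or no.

yes

Onset: /b/ is a voiced plosive (sonority 2), /ɾ/ is a rhotic (sonority 7); then the nucleus /i/ (sonority 9).
Onset profile 2-7-9 — rises to the nucleus.
Coda: /w/ is a glide (sonority 8), /ʀ/ is a rhotic (sonority 7).
Coda profile 9-8-7 — falls from the nucleus.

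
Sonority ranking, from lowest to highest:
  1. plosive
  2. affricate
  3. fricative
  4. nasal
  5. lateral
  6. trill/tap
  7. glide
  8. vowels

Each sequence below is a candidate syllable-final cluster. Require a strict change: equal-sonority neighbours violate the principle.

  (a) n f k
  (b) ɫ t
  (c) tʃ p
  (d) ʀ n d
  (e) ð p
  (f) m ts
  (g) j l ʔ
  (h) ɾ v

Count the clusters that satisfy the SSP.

8

(a) sonority 4-3-1: well-formed.
(b) sonority 5-1: well-formed.
(c) sonority 2-1: well-formed.
(d) sonority 6-4-1: well-formed.
(e) sonority 3-1: well-formed.
(f) sonority 4-2: well-formed.
(g) sonority 7-5-1: well-formed.
(h) sonority 6-3: well-formed.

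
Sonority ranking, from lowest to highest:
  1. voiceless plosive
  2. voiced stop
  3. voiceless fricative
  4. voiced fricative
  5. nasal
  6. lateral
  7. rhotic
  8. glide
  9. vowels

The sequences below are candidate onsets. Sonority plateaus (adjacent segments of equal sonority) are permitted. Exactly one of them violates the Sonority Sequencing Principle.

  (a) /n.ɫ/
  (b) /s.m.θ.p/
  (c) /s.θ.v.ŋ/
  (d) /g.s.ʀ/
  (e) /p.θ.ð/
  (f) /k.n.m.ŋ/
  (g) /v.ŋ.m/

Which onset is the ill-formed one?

(a) sonority 5-6: well-formed.
(b) sonority 3-5-3-1: ill-formed.
(c) sonority 3-3-4-5: well-formed.
(d) sonority 2-3-7: well-formed.
(e) sonority 1-3-4: well-formed.
(f) sonority 1-5-5-5: well-formed.
(g) sonority 4-5-5: well-formed.

b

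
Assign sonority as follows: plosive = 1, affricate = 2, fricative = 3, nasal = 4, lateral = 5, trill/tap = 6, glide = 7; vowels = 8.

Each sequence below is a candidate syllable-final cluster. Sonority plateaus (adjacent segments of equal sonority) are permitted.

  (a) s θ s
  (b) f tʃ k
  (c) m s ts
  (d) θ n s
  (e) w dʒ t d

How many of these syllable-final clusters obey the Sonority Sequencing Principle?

(a) s θ s: profile 3-3-3 — obeys.
(b) f tʃ k: profile 3-2-1 — obeys.
(c) m s ts: profile 4-3-2 — obeys.
(d) θ n s: profile 3-4-3 — violates.
(e) w dʒ t d: profile 7-2-1-1 — obeys.

4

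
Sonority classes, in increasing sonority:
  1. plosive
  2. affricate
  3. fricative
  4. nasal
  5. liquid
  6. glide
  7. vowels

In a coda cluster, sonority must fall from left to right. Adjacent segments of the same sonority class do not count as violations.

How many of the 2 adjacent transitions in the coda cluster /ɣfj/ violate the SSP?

/ɣ/: fricative = 3.
/f/: fricative = 3.
/j/: glide = 6.
/ɣ/→/f/: 3→3 (plateau, allowed) — ok.
/f/→/j/: 3→6 (does not fall) — violation.

1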